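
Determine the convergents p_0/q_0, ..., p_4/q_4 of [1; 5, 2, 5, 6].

1/1, 6/5, 13/11, 71/60, 439/371

Using the convergent recurrence p_i = a_i*p_{i-1} + p_{i-2}, q_i = a_i*q_{i-1} + q_{i-2} with p_{-2}=0, p_{-1}=1, q_{-2}=1, q_{-1}=0:
  i=0: a_0=1, p_0 = 1*1 + 0 = 1, q_0 = 1*0 + 1 = 1.
  i=1: a_1=5, p_1 = 5*1 + 1 = 6, q_1 = 5*1 + 0 = 5.
  i=2: a_2=2, p_2 = 2*6 + 1 = 13, q_2 = 2*5 + 1 = 11.
  i=3: a_3=5, p_3 = 5*13 + 6 = 71, q_3 = 5*11 + 5 = 60.
  i=4: a_4=6, p_4 = 6*71 + 13 = 439, q_4 = 6*60 + 11 = 371.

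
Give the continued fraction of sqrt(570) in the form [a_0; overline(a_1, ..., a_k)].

Write x_i = (sqrt(570) + m_i)/d_i with (m_0, d_0) = (0, 1). a_0 = floor(sqrt(570)) = 23, since 23^2 = 529 <= 570 < 576 = 24^2.
Iterate m_{i+1} = d_i*a_i - m_i, d_{i+1} = (570 - m_{i+1}^2)/d_i, a_{i+1} = floor((a_0 + m_{i+1})/d_{i+1}):
  m_1 = 1*23 - 0 = 23, d_1 = (570 - 23^2)/1 = 41/1 = 41, a_1 = floor((23 + 23)/41) = 1.
  m_2 = 41*1 - 23 = 18, d_2 = (570 - 18^2)/41 = 246/41 = 6, a_2 = floor((23 + 18)/6) = 6.
  m_3 = 6*6 - 18 = 18, d_3 = (570 - 18^2)/6 = 246/6 = 41, a_3 = floor((23 + 18)/41) = 1.
  m_4 = 41*1 - 18 = 23, d_4 = (570 - 23^2)/41 = 41/41 = 1, a_4 = floor((23 + 23)/1) = 46.
  m_5 = 1*46 - 23 = 23, d_5 = (570 - 23^2)/1 = 41/1 = 41: (m_5, d_5) = (m_1, d_1) = (23, 41), so from here the quotients repeat a_1, ..., a_4; the period length is 4.
Hence the expansion of sqrt(570) is a_0 = 23 followed by the repeating block 1, 6, 1, 46 (period 4).

[23; overline(1, 6, 1, 46)]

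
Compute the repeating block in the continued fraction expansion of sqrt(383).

Write x_i = (sqrt(383) + m_i)/d_i with (m_0, d_0) = (0, 1). a_0 = floor(sqrt(383)) = 19, since 19^2 = 361 <= 383 < 400 = 20^2.
Iterate m_{i+1} = d_i*a_i - m_i, d_{i+1} = (383 - m_{i+1}^2)/d_i, a_{i+1} = floor((a_0 + m_{i+1})/d_{i+1}):
  m_1 = 1*19 - 0 = 19, d_1 = (383 - 19^2)/1 = 22/1 = 22, a_1 = floor((19 + 19)/22) = 1.
  m_2 = 22*1 - 19 = 3, d_2 = (383 - 3^2)/22 = 374/22 = 17, a_2 = floor((19 + 3)/17) = 1.
  m_3 = 17*1 - 3 = 14, d_3 = (383 - 14^2)/17 = 187/17 = 11, a_3 = floor((19 + 14)/11) = 3.
  m_4 = 11*3 - 14 = 19, d_4 = (383 - 19^2)/11 = 22/11 = 2, a_4 = floor((19 + 19)/2) = 19.
  m_5 = 2*19 - 19 = 19, d_5 = (383 - 19^2)/2 = 22/2 = 11, a_5 = floor((19 + 19)/11) = 3.
  m_6 = 11*3 - 19 = 14, d_6 = (383 - 14^2)/11 = 187/11 = 17, a_6 = floor((19 + 14)/17) = 1.
  m_7 = 17*1 - 14 = 3, d_7 = (383 - 3^2)/17 = 374/17 = 22, a_7 = floor((19 + 3)/22) = 1.
  m_8 = 22*1 - 3 = 19, d_8 = (383 - 19^2)/22 = 22/22 = 1, a_8 = floor((19 + 19)/1) = 38.
  m_9 = 1*38 - 19 = 19, d_9 = (383 - 19^2)/1 = 22/1 = 22: (m_9, d_9) = (m_1, d_1) = (19, 22), so from here the quotients repeat a_1, ..., a_8; the period length is 8.
Hence the expansion of sqrt(383) is a_0 = 19 followed by the repeating block 1, 1, 3, 19, 3, 1, 1, 38 (period 8).

[19; (1, 1, 3, 19, 3, 1, 1, 38)]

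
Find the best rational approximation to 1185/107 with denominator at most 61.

443/40

Expand x = 1185/107 as a continued fraction with the Euclidean algorithm:
  1185 = 11*107 + 8, so a_0 = 11.
  107 = 13*8 + 3, so a_1 = 13.
  8 = 2*3 + 2, so a_2 = 2.
  3 = 1*2 + 1, so a_3 = 1.
  2 = 2*1 + 0, so a_4 = 2.
so x = [11; 13, 2, 1, 2].
Convergents (p_i = a_i*p_{i-1} + p_{i-2}, q_i = a_i*q_{i-1} + q_{i-2} with p_{-2}=0, p_{-1}=1, q_{-2}=1, q_{-1}=0), until the denominator exceeds 61:
  i=0: a_0=11, p_0 = 11*1 + 0 = 11, q_0 = 11*0 + 1 = 1.
  i=1: a_1=13, p_1 = 13*11 + 1 = 144, q_1 = 13*1 + 0 = 13.
  i=2: a_2=2, p_2 = 2*144 + 11 = 299, q_2 = 2*13 + 1 = 27.
  i=3: a_3=1, p_3 = 1*299 + 144 = 443, q_3 = 1*27 + 13 = 40.
  i=4: a_4=2, p_4 = 2*443 + 299 = 1185, q_4 = 2*40 + 27 = 107.
q_4 = 107 > 61, so the last convergent with denominator <= 61 is p_3/q_3 = 443/40.
The closest fraction with denominator <= 61 is either p_3/q_3 or the intermediate fraction (k*p_3 + p_2)/(k*q_3 + q_2) with the largest k >= 1 whose denominator stays <= 61; these approach x as k grows, and every other convergent or intermediate fraction in range is farther away.
Largest k: floor((61 - q_2)/q_3) = floor((61 - 27)/40) = 0.
Since k = 0, no intermediate fraction beyond p_3/q_3 has denominator <= 61, so the convergent 443/40 is the closest (its error is |1185*40 - 443*107|/(107*40) = 1/4280).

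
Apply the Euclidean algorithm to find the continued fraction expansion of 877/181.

[4; 1, 5, 2, 6, 2]

Run the Euclidean algorithm on 877 and 181; the successive quotients are the partial quotients a_0, a_1, ... (each step inverts the fractional part left over by the previous one):
  877 = 4*181 + 153, so a_0 = 4.
  181 = 1*153 + 28, so a_1 = 1.
  153 = 5*28 + 13, so a_2 = 5.
  28 = 2*13 + 2, so a_3 = 2.
  13 = 6*2 + 1, so a_4 = 6.
  2 = 2*1 + 0, so a_5 = 2.
The remainder reaches 0 after 6 divisions, so the expansion has 6 partial quotients, read off in order.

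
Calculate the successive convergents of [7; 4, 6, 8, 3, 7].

7/1, 29/4, 181/25, 1477/204, 4612/637, 33761/4663

Using the convergent recurrence p_i = a_i*p_{i-1} + p_{i-2}, q_i = a_i*q_{i-1} + q_{i-2} with p_{-2}=0, p_{-1}=1, q_{-2}=1, q_{-1}=0:
  i=0: a_0=7, p_0 = 7*1 + 0 = 7, q_0 = 7*0 + 1 = 1.
  i=1: a_1=4, p_1 = 4*7 + 1 = 29, q_1 = 4*1 + 0 = 4.
  i=2: a_2=6, p_2 = 6*29 + 7 = 181, q_2 = 6*4 + 1 = 25.
  i=3: a_3=8, p_3 = 8*181 + 29 = 1477, q_3 = 8*25 + 4 = 204.
  i=4: a_4=3, p_4 = 3*1477 + 181 = 4612, q_4 = 3*204 + 25 = 637.
  i=5: a_5=7, p_5 = 7*4612 + 1477 = 33761, q_5 = 7*637 + 204 = 4663.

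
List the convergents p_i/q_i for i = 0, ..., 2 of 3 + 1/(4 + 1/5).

Using the convergent recurrence p_i = a_i*p_{i-1} + p_{i-2}, q_i = a_i*q_{i-1} + q_{i-2} with p_{-2}=0, p_{-1}=1, q_{-2}=1, q_{-1}=0:
  i=0: a_0=3, p_0 = 3*1 + 0 = 3, q_0 = 3*0 + 1 = 1.
  i=1: a_1=4, p_1 = 4*3 + 1 = 13, q_1 = 4*1 + 0 = 4.
  i=2: a_2=5, p_2 = 5*13 + 3 = 68, q_2 = 5*4 + 1 = 21.

3/1, 13/4, 68/21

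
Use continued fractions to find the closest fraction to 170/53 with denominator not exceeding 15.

Expand x = 170/53 as a continued fraction with the Euclidean algorithm:
  170 = 3*53 + 11, so a_0 = 3.
  53 = 4*11 + 9, so a_1 = 4.
  11 = 1*9 + 2, so a_2 = 1.
  9 = 4*2 + 1, so a_3 = 4.
  2 = 2*1 + 0, so a_4 = 2.
so x = [3; 4, 1, 4, 2].
Convergents (p_i = a_i*p_{i-1} + p_{i-2}, q_i = a_i*q_{i-1} + q_{i-2} with p_{-2}=0, p_{-1}=1, q_{-2}=1, q_{-1}=0), until the denominator exceeds 15:
  i=0: a_0=3, p_0 = 3*1 + 0 = 3, q_0 = 3*0 + 1 = 1.
  i=1: a_1=4, p_1 = 4*3 + 1 = 13, q_1 = 4*1 + 0 = 4.
  i=2: a_2=1, p_2 = 1*13 + 3 = 16, q_2 = 1*4 + 1 = 5.
  i=3: a_3=4, p_3 = 4*16 + 13 = 77, q_3 = 4*5 + 4 = 24.
q_3 = 24 > 15, so the last convergent with denominator <= 15 is p_2/q_2 = 16/5.
The closest fraction with denominator <= 15 is either p_2/q_2 or the intermediate fraction (k*p_2 + p_1)/(k*q_2 + q_1) with the largest k >= 1 whose denominator stays <= 15; these approach x as k grows, and every other convergent or intermediate fraction in range is farther away.
Largest k: floor((15 - q_1)/q_2) = floor((15 - 4)/5) = 2.
That gives (2*16 + 13)/(2*5 + 4) = 45/14.
Compare the errors: |x - 16/5| = |170*5 - 16*53|/(53*5) = 2/265, and |x - 45/14| = |170*14 - 45*53|/(53*14) = 5/742.
Cross-multiplying, 5*265 = 1325 < 1484 = 2*742, so 5/742 is smaller: the intermediate fraction 45/14 is closer to x than 16/5.

45/14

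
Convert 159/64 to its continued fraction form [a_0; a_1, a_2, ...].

[2; 2, 15, 2]

Run the Euclidean algorithm on 159 and 64; the successive quotients are the partial quotients a_0, a_1, ... (each step inverts the fractional part left over by the previous one):
  159 = 2*64 + 31, so a_0 = 2.
  64 = 2*31 + 2, so a_1 = 2.
  31 = 15*2 + 1, so a_2 = 15.
  2 = 2*1 + 0, so a_3 = 2.
The remainder reaches 0 after 4 divisions, so the expansion has 4 partial quotients, read off in order.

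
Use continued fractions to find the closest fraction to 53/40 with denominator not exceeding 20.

4/3

Expand x = 53/40 as a continued fraction with the Euclidean algorithm:
  53 = 1*40 + 13, so a_0 = 1.
  40 = 3*13 + 1, so a_1 = 3.
  13 = 13*1 + 0, so a_2 = 13.
so x = [1; 3, 13].
Convergents (p_i = a_i*p_{i-1} + p_{i-2}, q_i = a_i*q_{i-1} + q_{i-2} with p_{-2}=0, p_{-1}=1, q_{-2}=1, q_{-1}=0), until the denominator exceeds 20:
  i=0: a_0=1, p_0 = 1*1 + 0 = 1, q_0 = 1*0 + 1 = 1.
  i=1: a_1=3, p_1 = 3*1 + 1 = 4, q_1 = 3*1 + 0 = 3.
  i=2: a_2=13, p_2 = 13*4 + 1 = 53, q_2 = 13*3 + 1 = 40.
q_2 = 40 > 20, so the last convergent with denominator <= 20 is p_1/q_1 = 4/3.
The closest fraction with denominator <= 20 is either p_1/q_1 or the intermediate fraction (k*p_1 + p_0)/(k*q_1 + q_0) with the largest k >= 1 whose denominator stays <= 20; these approach x as k grows, and every other convergent or intermediate fraction in range is farther away.
Largest k: floor((20 - q_0)/q_1) = floor((20 - 1)/3) = 6.
That gives (6*4 + 1)/(6*3 + 1) = 25/19.
Compare the errors: |x - 4/3| = |53*3 - 4*40|/(40*3) = 1/120, and |x - 25/19| = |53*19 - 25*40|/(40*19) = 7/760.
Cross-multiplying, 1*760 = 760 < 840 = 7*120, so 1/120 is smaller: the convergent 4/3 is closer to x than 25/19.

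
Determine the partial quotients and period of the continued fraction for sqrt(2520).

Write x_i = (sqrt(2520) + m_i)/d_i with (m_0, d_0) = (0, 1). a_0 = floor(sqrt(2520)) = 50, since 50^2 = 2500 <= 2520 < 2601 = 51^2.
Iterate m_{i+1} = d_i*a_i - m_i, d_{i+1} = (2520 - m_{i+1}^2)/d_i, a_{i+1} = floor((a_0 + m_{i+1})/d_{i+1}):
  m_1 = 1*50 - 0 = 50, d_1 = (2520 - 50^2)/1 = 20/1 = 20, a_1 = floor((50 + 50)/20) = 5.
  m_2 = 20*5 - 50 = 50, d_2 = (2520 - 50^2)/20 = 20/20 = 1, a_2 = floor((50 + 50)/1) = 100.
  m_3 = 1*100 - 50 = 50, d_3 = (2520 - 50^2)/1 = 20/1 = 20: (m_3, d_3) = (m_1, d_1) = (50, 20), so from here the quotients repeat a_1, a_2; the period length is 2.
Hence the expansion of sqrt(2520) is a_0 = 50 followed by the repeating block 5, 100 (period 2).

[50; (5, 100)]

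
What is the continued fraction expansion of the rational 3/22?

[0; 7, 3]

Run the Euclidean algorithm on 3 and 22; the successive quotients are the partial quotients a_0, a_1, ... (each step inverts the fractional part left over by the previous one):
  3 = 0*22 + 3, so a_0 = 0.
  22 = 7*3 + 1, so a_1 = 7.
  3 = 3*1 + 0, so a_2 = 3.
The remainder reaches 0 after 3 divisions, so the expansion has 3 partial quotients, read off in order.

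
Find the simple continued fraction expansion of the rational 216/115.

Run the Euclidean algorithm on 216 and 115; the successive quotients are the partial quotients a_0, a_1, ... (each step inverts the fractional part left over by the previous one):
  216 = 1*115 + 101, so a_0 = 1.
  115 = 1*101 + 14, so a_1 = 1.
  101 = 7*14 + 3, so a_2 = 7.
  14 = 4*3 + 2, so a_3 = 4.
  3 = 1*2 + 1, so a_4 = 1.
  2 = 2*1 + 0, so a_5 = 2.
The remainder reaches 0 after 6 divisions, so the expansion has 6 partial quotients, read off in order.

[1; 1, 7, 4, 1, 2]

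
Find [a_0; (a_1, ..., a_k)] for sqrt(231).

[15; (5, 30)]

Write x_i = (sqrt(231) + m_i)/d_i with (m_0, d_0) = (0, 1). a_0 = floor(sqrt(231)) = 15, since 15^2 = 225 <= 231 < 256 = 16^2.
Iterate m_{i+1} = d_i*a_i - m_i, d_{i+1} = (231 - m_{i+1}^2)/d_i, a_{i+1} = floor((a_0 + m_{i+1})/d_{i+1}):
  m_1 = 1*15 - 0 = 15, d_1 = (231 - 15^2)/1 = 6/1 = 6, a_1 = floor((15 + 15)/6) = 5.
  m_2 = 6*5 - 15 = 15, d_2 = (231 - 15^2)/6 = 6/6 = 1, a_2 = floor((15 + 15)/1) = 30.
  m_3 = 1*30 - 15 = 15, d_3 = (231 - 15^2)/1 = 6/1 = 6: (m_3, d_3) = (m_1, d_1) = (15, 6), so from here the quotients repeat a_1, a_2; the period length is 2.
Hence the expansion of sqrt(231) is a_0 = 15 followed by the repeating block 5, 30 (period 2).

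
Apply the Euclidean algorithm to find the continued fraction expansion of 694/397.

[1; 1, 2, 1, 32, 3]

Run the Euclidean algorithm on 694 and 397; the successive quotients are the partial quotients a_0, a_1, ... (each step inverts the fractional part left over by the previous one):
  694 = 1*397 + 297, so a_0 = 1.
  397 = 1*297 + 100, so a_1 = 1.
  297 = 2*100 + 97, so a_2 = 2.
  100 = 1*97 + 3, so a_3 = 1.
  97 = 32*3 + 1, so a_4 = 32.
  3 = 3*1 + 0, so a_5 = 3.
The remainder reaches 0 after 6 divisions, so the expansion has 6 partial quotients, read off in order.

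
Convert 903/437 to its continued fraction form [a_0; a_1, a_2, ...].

Run the Euclidean algorithm on 903 and 437; the successive quotients are the partial quotients a_0, a_1, ... (each step inverts the fractional part left over by the previous one):
  903 = 2*437 + 29, so a_0 = 2.
  437 = 15*29 + 2, so a_1 = 15.
  29 = 14*2 + 1, so a_2 = 14.
  2 = 2*1 + 0, so a_3 = 2.
The remainder reaches 0 after 4 divisions, so the expansion has 4 partial quotients, read off in order.

[2; 15, 14, 2]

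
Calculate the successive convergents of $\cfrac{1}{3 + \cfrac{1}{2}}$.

Using the convergent recurrence p_i = a_i*p_{i-1} + p_{i-2}, q_i = a_i*q_{i-1} + q_{i-2} with p_{-2}=0, p_{-1}=1, q_{-2}=1, q_{-1}=0:
  i=0: a_0=0, p_0 = 0*1 + 0 = 0, q_0 = 0*0 + 1 = 1.
  i=1: a_1=3, p_1 = 3*0 + 1 = 1, q_1 = 3*1 + 0 = 3.
  i=2: a_2=2, p_2 = 2*1 + 0 = 2, q_2 = 2*3 + 1 = 7.

0/1, 1/3, 2/7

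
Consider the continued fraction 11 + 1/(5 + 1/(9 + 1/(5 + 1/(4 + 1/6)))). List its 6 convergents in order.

11/1, 56/5, 515/46, 2631/235, 11039/986, 68865/6151

Using the convergent recurrence p_i = a_i*p_{i-1} + p_{i-2}, q_i = a_i*q_{i-1} + q_{i-2} with p_{-2}=0, p_{-1}=1, q_{-2}=1, q_{-1}=0:
  i=0: a_0=11, p_0 = 11*1 + 0 = 11, q_0 = 11*0 + 1 = 1.
  i=1: a_1=5, p_1 = 5*11 + 1 = 56, q_1 = 5*1 + 0 = 5.
  i=2: a_2=9, p_2 = 9*56 + 11 = 515, q_2 = 9*5 + 1 = 46.
  i=3: a_3=5, p_3 = 5*515 + 56 = 2631, q_3 = 5*46 + 5 = 235.
  i=4: a_4=4, p_4 = 4*2631 + 515 = 11039, q_4 = 4*235 + 46 = 986.
  i=5: a_5=6, p_5 = 6*11039 + 2631 = 68865, q_5 = 6*986 + 235 = 6151.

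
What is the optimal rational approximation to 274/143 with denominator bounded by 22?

23/12

Expand x = 274/143 as a continued fraction with the Euclidean algorithm:
  274 = 1*143 + 131, so a_0 = 1.
  143 = 1*131 + 12, so a_1 = 1.
  131 = 10*12 + 11, so a_2 = 10.
  12 = 1*11 + 1, so a_3 = 1.
  11 = 11*1 + 0, so a_4 = 11.
so x = [1; 1, 10, 1, 11].
Convergents (p_i = a_i*p_{i-1} + p_{i-2}, q_i = a_i*q_{i-1} + q_{i-2} with p_{-2}=0, p_{-1}=1, q_{-2}=1, q_{-1}=0), until the denominator exceeds 22:
  i=0: a_0=1, p_0 = 1*1 + 0 = 1, q_0 = 1*0 + 1 = 1.
  i=1: a_1=1, p_1 = 1*1 + 1 = 2, q_1 = 1*1 + 0 = 1.
  i=2: a_2=10, p_2 = 10*2 + 1 = 21, q_2 = 10*1 + 1 = 11.
  i=3: a_3=1, p_3 = 1*21 + 2 = 23, q_3 = 1*11 + 1 = 12.
  i=4: a_4=11, p_4 = 11*23 + 21 = 274, q_4 = 11*12 + 11 = 143.
q_4 = 143 > 22, so the last convergent with denominator <= 22 is p_3/q_3 = 23/12.
The closest fraction with denominator <= 22 is either p_3/q_3 or the intermediate fraction (k*p_3 + p_2)/(k*q_3 + q_2) with the largest k >= 1 whose denominator stays <= 22; these approach x as k grows, and every other convergent or intermediate fraction in range is farther away.
Largest k: floor((22 - q_2)/q_3) = floor((22 - 11)/12) = 0.
Since k = 0, no intermediate fraction beyond p_3/q_3 has denominator <= 22, so the convergent 23/12 is the closest (its error is |274*12 - 23*143|/(143*12) = 1/1716).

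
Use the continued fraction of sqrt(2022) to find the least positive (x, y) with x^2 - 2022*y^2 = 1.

(x, y) = (1349, 30)

First expand sqrt(2022) as a continued fraction. With x_i = (sqrt(2022) + m_i)/d_i and (m_0, d_0) = (0, 1): a_0 = floor(sqrt(2022)) = 44, since 44^2 = 1936 <= 2022 < 2025 = 45^2.
Iterate m_{i+1} = d_i*a_i - m_i, d_{i+1} = (2022 - m_{i+1}^2)/d_i, a_{i+1} = floor((a_0 + m_{i+1})/d_{i+1}):
  m_1 = 1*44 - 0 = 44, d_1 = (2022 - 44^2)/1 = 86/1 = 86, a_1 = floor((44 + 44)/86) = 1.
  m_2 = 86*1 - 44 = 42, d_2 = (2022 - 42^2)/86 = 258/86 = 3, a_2 = floor((44 + 42)/3) = 28.
  m_3 = 3*28 - 42 = 42, d_3 = (2022 - 42^2)/3 = 258/3 = 86, a_3 = floor((44 + 42)/86) = 1.
  m_4 = 86*1 - 42 = 44, d_4 = (2022 - 44^2)/86 = 86/86 = 1, a_4 = floor((44 + 44)/1) = 88.
  m_5 = 1*88 - 44 = 44, d_5 = (2022 - 44^2)/1 = 86/1 = 86: (m_5, d_5) = (m_1, d_1) = (44, 86), so from here the quotients repeat a_1, ..., a_4; the period length is 4.
So sqrt(2022) = [44; (1, 28, 1, 88)] with period length k = 4.
k is even, so the fundamental solution of x^2 - 2022y^2 = 1 is (p_{k-1}, q_{k-1}) = (p_3, q_3); compute convergents through index 3.
Convergents (p_i = a_i*p_{i-1} + p_{i-2}, q_i = a_i*q_{i-1} + q_{i-2} with p_{-2}=0, p_{-1}=1, q_{-2}=1, q_{-1}=0):
  i=0: a_0=44, p_0 = 44*1 + 0 = 44, q_0 = 44*0 + 1 = 1.
  i=1: a_1=1, p_1 = 1*44 + 1 = 45, q_1 = 1*1 + 0 = 1.
  i=2: a_2=28, p_2 = 28*45 + 44 = 1304, q_2 = 28*1 + 1 = 29.
  i=3: a_3=1, p_3 = 1*1304 + 45 = 1349, q_3 = 1*29 + 1 = 30.
Check: 1349^2 - 2022*30^2 = 1819801 - 1819800 = 1, so (x, y) = (1349, 30) solves the equation, and by the theorem it is the least positive solution.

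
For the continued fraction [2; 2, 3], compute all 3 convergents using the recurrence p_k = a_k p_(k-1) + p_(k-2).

Using the convergent recurrence p_i = a_i*p_{i-1} + p_{i-2}, q_i = a_i*q_{i-1} + q_{i-2} with p_{-2}=0, p_{-1}=1, q_{-2}=1, q_{-1}=0:
  i=0: a_0=2, p_0 = 2*1 + 0 = 2, q_0 = 2*0 + 1 = 1.
  i=1: a_1=2, p_1 = 2*2 + 1 = 5, q_1 = 2*1 + 0 = 2.
  i=2: a_2=3, p_2 = 3*5 + 2 = 17, q_2 = 3*2 + 1 = 7.

2/1, 5/2, 17/7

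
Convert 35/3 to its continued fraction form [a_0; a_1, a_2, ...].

Run the Euclidean algorithm on 35 and 3; the successive quotients are the partial quotients a_0, a_1, ... (each step inverts the fractional part left over by the previous one):
  35 = 11*3 + 2, so a_0 = 11.
  3 = 1*2 + 1, so a_1 = 1.
  2 = 2*1 + 0, so a_2 = 2.
The remainder reaches 0 after 3 divisions, so the expansion has 3 partial quotients, read off in order.

[11; 1, 2]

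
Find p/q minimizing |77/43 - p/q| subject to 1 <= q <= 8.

Expand x = 77/43 as a continued fraction with the Euclidean algorithm:
  77 = 1*43 + 34, so a_0 = 1.
  43 = 1*34 + 9, so a_1 = 1.
  34 = 3*9 + 7, so a_2 = 3.
  9 = 1*7 + 2, so a_3 = 1.
  7 = 3*2 + 1, so a_4 = 3.
  2 = 2*1 + 0, so a_5 = 2.
so x = [1; 1, 3, 1, 3, 2].
Convergents (p_i = a_i*p_{i-1} + p_{i-2}, q_i = a_i*q_{i-1} + q_{i-2} with p_{-2}=0, p_{-1}=1, q_{-2}=1, q_{-1}=0), until the denominator exceeds 8:
  i=0: a_0=1, p_0 = 1*1 + 0 = 1, q_0 = 1*0 + 1 = 1.
  i=1: a_1=1, p_1 = 1*1 + 1 = 2, q_1 = 1*1 + 0 = 1.
  i=2: a_2=3, p_2 = 3*2 + 1 = 7, q_2 = 3*1 + 1 = 4.
  i=3: a_3=1, p_3 = 1*7 + 2 = 9, q_3 = 1*4 + 1 = 5.
  i=4: a_4=3, p_4 = 3*9 + 7 = 34, q_4 = 3*5 + 4 = 19.
q_4 = 19 > 8, so the last convergent with denominator <= 8 is p_3/q_3 = 9/5.
The closest fraction with denominator <= 8 is either p_3/q_3 or the intermediate fraction (k*p_3 + p_2)/(k*q_3 + q_2) with the largest k >= 1 whose denominator stays <= 8; these approach x as k grows, and every other convergent or intermediate fraction in range is farther away.
Largest k: floor((8 - q_2)/q_3) = floor((8 - 4)/5) = 0.
Since k = 0, no intermediate fraction beyond p_3/q_3 has denominator <= 8, so the convergent 9/5 is the closest (its error is |77*5 - 9*43|/(43*5) = 2/215).

9/5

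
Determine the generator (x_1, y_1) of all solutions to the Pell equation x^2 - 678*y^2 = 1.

First expand sqrt(678) as a continued fraction. With x_i = (sqrt(678) + m_i)/d_i and (m_0, d_0) = (0, 1): a_0 = floor(sqrt(678)) = 26, since 26^2 = 676 <= 678 < 729 = 27^2.
Iterate m_{i+1} = d_i*a_i - m_i, d_{i+1} = (678 - m_{i+1}^2)/d_i, a_{i+1} = floor((a_0 + m_{i+1})/d_{i+1}):
  m_1 = 1*26 - 0 = 26, d_1 = (678 - 26^2)/1 = 2/1 = 2, a_1 = floor((26 + 26)/2) = 26.
  m_2 = 2*26 - 26 = 26, d_2 = (678 - 26^2)/2 = 2/2 = 1, a_2 = floor((26 + 26)/1) = 52.
  m_3 = 1*52 - 26 = 26, d_3 = (678 - 26^2)/1 = 2/1 = 2: (m_3, d_3) = (m_1, d_1) = (26, 2), so from here the quotients repeat a_1, a_2; the period length is 2.
So sqrt(678) = [26; (26, 52)] with period length k = 2.
k is even, so the fundamental solution of x^2 - 678y^2 = 1 is (p_{k-1}, q_{k-1}) = (p_1, q_1); compute convergents through index 1.
Convergents (p_i = a_i*p_{i-1} + p_{i-2}, q_i = a_i*q_{i-1} + q_{i-2} with p_{-2}=0, p_{-1}=1, q_{-2}=1, q_{-1}=0):
  i=0: a_0=26, p_0 = 26*1 + 0 = 26, q_0 = 26*0 + 1 = 1.
  i=1: a_1=26, p_1 = 26*26 + 1 = 677, q_1 = 26*1 + 0 = 26.
Check: 677^2 - 678*26^2 = 458329 - 458328 = 1, so (x, y) = (677, 26) solves the equation, and by the theorem it is the least positive solution.

(x, y) = (677, 26)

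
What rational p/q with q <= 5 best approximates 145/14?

31/3

Expand x = 145/14 as a continued fraction with the Euclidean algorithm:
  145 = 10*14 + 5, so a_0 = 10.
  14 = 2*5 + 4, so a_1 = 2.
  5 = 1*4 + 1, so a_2 = 1.
  4 = 4*1 + 0, so a_3 = 4.
so x = [10; 2, 1, 4].
Convergents (p_i = a_i*p_{i-1} + p_{i-2}, q_i = a_i*q_{i-1} + q_{i-2} with p_{-2}=0, p_{-1}=1, q_{-2}=1, q_{-1}=0), until the denominator exceeds 5:
  i=0: a_0=10, p_0 = 10*1 + 0 = 10, q_0 = 10*0 + 1 = 1.
  i=1: a_1=2, p_1 = 2*10 + 1 = 21, q_1 = 2*1 + 0 = 2.
  i=2: a_2=1, p_2 = 1*21 + 10 = 31, q_2 = 1*2 + 1 = 3.
  i=3: a_3=4, p_3 = 4*31 + 21 = 145, q_3 = 4*3 + 2 = 14.
q_3 = 14 > 5, so the last convergent with denominator <= 5 is p_2/q_2 = 31/3.
The closest fraction with denominator <= 5 is either p_2/q_2 or the intermediate fraction (k*p_2 + p_1)/(k*q_2 + q_1) with the largest k >= 1 whose denominator stays <= 5; these approach x as k grows, and every other convergent or intermediate fraction in range is farther away.
Largest k: floor((5 - q_1)/q_2) = floor((5 - 2)/3) = 1.
That gives (1*31 + 21)/(1*3 + 2) = 52/5.
Compare the errors: |x - 31/3| = |145*3 - 31*14|/(14*3) = 1/42, and |x - 52/5| = |145*5 - 52*14|/(14*5) = 3/70.
Cross-multiplying, 1*70 = 70 < 126 = 3*42, so 1/42 is smaller: the convergent 31/3 is closer to x than 52/5.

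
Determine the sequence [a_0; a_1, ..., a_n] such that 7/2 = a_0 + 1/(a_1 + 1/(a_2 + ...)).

Run the Euclidean algorithm on 7 and 2; the successive quotients are the partial quotients a_0, a_1, ... (each step inverts the fractional part left over by the previous one):
  7 = 3*2 + 1, so a_0 = 3.
  2 = 2*1 + 0, so a_1 = 2.
The remainder reaches 0 after 2 divisions, so the expansion has 2 partial quotients, read off in order.

[3; 2]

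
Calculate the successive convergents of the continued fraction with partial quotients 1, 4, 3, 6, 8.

Using the convergent recurrence p_i = a_i*p_{i-1} + p_{i-2}, q_i = a_i*q_{i-1} + q_{i-2} with p_{-2}=0, p_{-1}=1, q_{-2}=1, q_{-1}=0:
  i=0: a_0=1, p_0 = 1*1 + 0 = 1, q_0 = 1*0 + 1 = 1.
  i=1: a_1=4, p_1 = 4*1 + 1 = 5, q_1 = 4*1 + 0 = 4.
  i=2: a_2=3, p_2 = 3*5 + 1 = 16, q_2 = 3*4 + 1 = 13.
  i=3: a_3=6, p_3 = 6*16 + 5 = 101, q_3 = 6*13 + 4 = 82.
  i=4: a_4=8, p_4 = 8*101 + 16 = 824, q_4 = 8*82 + 13 = 669.

1/1, 5/4, 16/13, 101/82, 824/669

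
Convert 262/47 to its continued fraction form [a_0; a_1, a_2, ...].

[5; 1, 1, 2, 1, 6]

Run the Euclidean algorithm on 262 and 47; the successive quotients are the partial quotients a_0, a_1, ... (each step inverts the fractional part left over by the previous one):
  262 = 5*47 + 27, so a_0 = 5.
  47 = 1*27 + 20, so a_1 = 1.
  27 = 1*20 + 7, so a_2 = 1.
  20 = 2*7 + 6, so a_3 = 2.
  7 = 1*6 + 1, so a_4 = 1.
  6 = 6*1 + 0, so a_5 = 6.
The remainder reaches 0 after 6 divisions, so the expansion has 6 partial quotients, read off in order.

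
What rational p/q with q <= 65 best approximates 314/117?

161/60

Expand x = 314/117 as a continued fraction with the Euclidean algorithm:
  314 = 2*117 + 80, so a_0 = 2.
  117 = 1*80 + 37, so a_1 = 1.
  80 = 2*37 + 6, so a_2 = 2.
  37 = 6*6 + 1, so a_3 = 6.
  6 = 6*1 + 0, so a_4 = 6.
so x = [2; 1, 2, 6, 6].
Convergents (p_i = a_i*p_{i-1} + p_{i-2}, q_i = a_i*q_{i-1} + q_{i-2} with p_{-2}=0, p_{-1}=1, q_{-2}=1, q_{-1}=0), until the denominator exceeds 65:
  i=0: a_0=2, p_0 = 2*1 + 0 = 2, q_0 = 2*0 + 1 = 1.
  i=1: a_1=1, p_1 = 1*2 + 1 = 3, q_1 = 1*1 + 0 = 1.
  i=2: a_2=2, p_2 = 2*3 + 2 = 8, q_2 = 2*1 + 1 = 3.
  i=3: a_3=6, p_3 = 6*8 + 3 = 51, q_3 = 6*3 + 1 = 19.
  i=4: a_4=6, p_4 = 6*51 + 8 = 314, q_4 = 6*19 + 3 = 117.
q_4 = 117 > 65, so the last convergent with denominator <= 65 is p_3/q_3 = 51/19.
The closest fraction with denominator <= 65 is either p_3/q_3 or the intermediate fraction (k*p_3 + p_2)/(k*q_3 + q_2) with the largest k >= 1 whose denominator stays <= 65; these approach x as k grows, and every other convergent or intermediate fraction in range is farther away.
Largest k: floor((65 - q_2)/q_3) = floor((65 - 3)/19) = 3.
That gives (3*51 + 8)/(3*19 + 3) = 161/60.
Compare the errors: |x - 51/19| = |314*19 - 51*117|/(117*19) = 1/2223, and |x - 161/60| = |314*60 - 161*117|/(117*60) = 3/7020.
Cross-multiplying, 3*2223 = 6669 < 7020 = 1*7020, so 3/7020 is smaller: the intermediate fraction 161/60 is closer to x than 51/19.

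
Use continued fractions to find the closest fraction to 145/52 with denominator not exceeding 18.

Expand x = 145/52 as a continued fraction with the Euclidean algorithm:
  145 = 2*52 + 41, so a_0 = 2.
  52 = 1*41 + 11, so a_1 = 1.
  41 = 3*11 + 8, so a_2 = 3.
  11 = 1*8 + 3, so a_3 = 1.
  8 = 2*3 + 2, so a_4 = 2.
  3 = 1*2 + 1, so a_5 = 1.
  2 = 2*1 + 0, so a_6 = 2.
so x = [2; 1, 3, 1, 2, 1, 2].
Convergents (p_i = a_i*p_{i-1} + p_{i-2}, q_i = a_i*q_{i-1} + q_{i-2} with p_{-2}=0, p_{-1}=1, q_{-2}=1, q_{-1}=0), until the denominator exceeds 18:
  i=0: a_0=2, p_0 = 2*1 + 0 = 2, q_0 = 2*0 + 1 = 1.
  i=1: a_1=1, p_1 = 1*2 + 1 = 3, q_1 = 1*1 + 0 = 1.
  i=2: a_2=3, p_2 = 3*3 + 2 = 11, q_2 = 3*1 + 1 = 4.
  i=3: a_3=1, p_3 = 1*11 + 3 = 14, q_3 = 1*4 + 1 = 5.
  i=4: a_4=2, p_4 = 2*14 + 11 = 39, q_4 = 2*5 + 4 = 14.
  i=5: a_5=1, p_5 = 1*39 + 14 = 53, q_5 = 1*14 + 5 = 19.
q_5 = 19 > 18, so the last convergent with denominator <= 18 is p_4/q_4 = 39/14.
The closest fraction with denominator <= 18 is either p_4/q_4 or the intermediate fraction (k*p_4 + p_3)/(k*q_4 + q_3) with the largest k >= 1 whose denominator stays <= 18; these approach x as k grows, and every other convergent or intermediate fraction in range is farther away.
Largest k: floor((18 - q_3)/q_4) = floor((18 - 5)/14) = 0.
Since k = 0, no intermediate fraction beyond p_4/q_4 has denominator <= 18, so the convergent 39/14 is the closest (its error is |145*14 - 39*52|/(52*14) = 2/728).

39/14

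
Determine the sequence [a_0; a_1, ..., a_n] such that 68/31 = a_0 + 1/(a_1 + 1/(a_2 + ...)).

[2; 5, 6]

Run the Euclidean algorithm on 68 and 31; the successive quotients are the partial quotients a_0, a_1, ... (each step inverts the fractional part left over by the previous one):
  68 = 2*31 + 6, so a_0 = 2.
  31 = 5*6 + 1, so a_1 = 5.
  6 = 6*1 + 0, so a_2 = 6.
The remainder reaches 0 after 3 divisions, so the expansion has 3 partial quotients, read off in order.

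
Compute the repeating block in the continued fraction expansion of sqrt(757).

[27; (1, 1, 17, 1, 5, 5, 1, 17, 1, 1, 54)]

Write x_i = (sqrt(757) + m_i)/d_i with (m_0, d_0) = (0, 1). a_0 = floor(sqrt(757)) = 27, since 27^2 = 729 <= 757 < 784 = 28^2.
Iterate m_{i+1} = d_i*a_i - m_i, d_{i+1} = (757 - m_{i+1}^2)/d_i, a_{i+1} = floor((a_0 + m_{i+1})/d_{i+1}):
  m_1 = 1*27 - 0 = 27, d_1 = (757 - 27^2)/1 = 28/1 = 28, a_1 = floor((27 + 27)/28) = 1.
  m_2 = 28*1 - 27 = 1, d_2 = (757 - 1^2)/28 = 756/28 = 27, a_2 = floor((27 + 1)/27) = 1.
  m_3 = 27*1 - 1 = 26, d_3 = (757 - 26^2)/27 = 81/27 = 3, a_3 = floor((27 + 26)/3) = 17.
  m_4 = 3*17 - 26 = 25, d_4 = (757 - 25^2)/3 = 132/3 = 44, a_4 = floor((27 + 25)/44) = 1.
  m_5 = 44*1 - 25 = 19, d_5 = (757 - 19^2)/44 = 396/44 = 9, a_5 = floor((27 + 19)/9) = 5.
  m_6 = 9*5 - 19 = 26, d_6 = (757 - 26^2)/9 = 81/9 = 9, a_6 = floor((27 + 26)/9) = 5.
  m_7 = 9*5 - 26 = 19, d_7 = (757 - 19^2)/9 = 396/9 = 44, a_7 = floor((27 + 19)/44) = 1.
  m_8 = 44*1 - 19 = 25, d_8 = (757 - 25^2)/44 = 132/44 = 3, a_8 = floor((27 + 25)/3) = 17.
  m_9 = 3*17 - 25 = 26, d_9 = (757 - 26^2)/3 = 81/3 = 27, a_9 = floor((27 + 26)/27) = 1.
  m_10 = 27*1 - 26 = 1, d_10 = (757 - 1^2)/27 = 756/27 = 28, a_10 = floor((27 + 1)/28) = 1.
  m_11 = 28*1 - 1 = 27, d_11 = (757 - 27^2)/28 = 28/28 = 1, a_11 = floor((27 + 27)/1) = 54.
  m_12 = 1*54 - 27 = 27, d_12 = (757 - 27^2)/1 = 28/1 = 28: (m_12, d_12) = (m_1, d_1) = (27, 28), so from here the quotients repeat a_1, ..., a_11; the period length is 11.
Hence the expansion of sqrt(757) is a_0 = 27 followed by the repeating block 1, 1, 17, 1, 5, 5, 1, 17, 1, 1, 54 (period 11).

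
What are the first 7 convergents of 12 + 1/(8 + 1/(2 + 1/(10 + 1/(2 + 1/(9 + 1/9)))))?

12/1, 97/8, 206/17, 2157/178, 4520/373, 42837/3535, 390053/32188

Using the convergent recurrence p_i = a_i*p_{i-1} + p_{i-2}, q_i = a_i*q_{i-1} + q_{i-2} with p_{-2}=0, p_{-1}=1, q_{-2}=1, q_{-1}=0:
  i=0: a_0=12, p_0 = 12*1 + 0 = 12, q_0 = 12*0 + 1 = 1.
  i=1: a_1=8, p_1 = 8*12 + 1 = 97, q_1 = 8*1 + 0 = 8.
  i=2: a_2=2, p_2 = 2*97 + 12 = 206, q_2 = 2*8 + 1 = 17.
  i=3: a_3=10, p_3 = 10*206 + 97 = 2157, q_3 = 10*17 + 8 = 178.
  i=4: a_4=2, p_4 = 2*2157 + 206 = 4520, q_4 = 2*178 + 17 = 373.
  i=5: a_5=9, p_5 = 9*4520 + 2157 = 42837, q_5 = 9*373 + 178 = 3535.
  i=6: a_6=9, p_6 = 9*42837 + 4520 = 390053, q_6 = 9*3535 + 373 = 32188.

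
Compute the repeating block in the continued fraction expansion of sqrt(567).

Write x_i = (sqrt(567) + m_i)/d_i with (m_0, d_0) = (0, 1). a_0 = floor(sqrt(567)) = 23, since 23^2 = 529 <= 567 < 576 = 24^2.
Iterate m_{i+1} = d_i*a_i - m_i, d_{i+1} = (567 - m_{i+1}^2)/d_i, a_{i+1} = floor((a_0 + m_{i+1})/d_{i+1}):
  m_1 = 1*23 - 0 = 23, d_1 = (567 - 23^2)/1 = 38/1 = 38, a_1 = floor((23 + 23)/38) = 1.
  m_2 = 38*1 - 23 = 15, d_2 = (567 - 15^2)/38 = 342/38 = 9, a_2 = floor((23 + 15)/9) = 4.
  m_3 = 9*4 - 15 = 21, d_3 = (567 - 21^2)/9 = 126/9 = 14, a_3 = floor((23 + 21)/14) = 3.
  m_4 = 14*3 - 21 = 21, d_4 = (567 - 21^2)/14 = 126/14 = 9, a_4 = floor((23 + 21)/9) = 4.
  m_5 = 9*4 - 21 = 15, d_5 = (567 - 15^2)/9 = 342/9 = 38, a_5 = floor((23 + 15)/38) = 1.
  m_6 = 38*1 - 15 = 23, d_6 = (567 - 23^2)/38 = 38/38 = 1, a_6 = floor((23 + 23)/1) = 46.
  m_7 = 1*46 - 23 = 23, d_7 = (567 - 23^2)/1 = 38/1 = 38: (m_7, d_7) = (m_1, d_1) = (23, 38), so from here the quotients repeat a_1, ..., a_6; the period length is 6.
Hence the expansion of sqrt(567) is a_0 = 23 followed by the repeating block 1, 4, 3, 4, 1, 46 (period 6).

[23; (1, 4, 3, 4, 1, 46)]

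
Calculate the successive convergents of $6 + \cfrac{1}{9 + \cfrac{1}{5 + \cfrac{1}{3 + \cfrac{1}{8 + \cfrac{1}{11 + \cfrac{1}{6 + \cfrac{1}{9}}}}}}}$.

Using the convergent recurrence p_i = a_i*p_{i-1} + p_{i-2}, q_i = a_i*q_{i-1} + q_{i-2} with p_{-2}=0, p_{-1}=1, q_{-2}=1, q_{-1}=0:
  i=0: a_0=6, p_0 = 6*1 + 0 = 6, q_0 = 6*0 + 1 = 1.
  i=1: a_1=9, p_1 = 9*6 + 1 = 55, q_1 = 9*1 + 0 = 9.
  i=2: a_2=5, p_2 = 5*55 + 6 = 281, q_2 = 5*9 + 1 = 46.
  i=3: a_3=3, p_3 = 3*281 + 55 = 898, q_3 = 3*46 + 9 = 147.
  i=4: a_4=8, p_4 = 8*898 + 281 = 7465, q_4 = 8*147 + 46 = 1222.
  i=5: a_5=11, p_5 = 11*7465 + 898 = 83013, q_5 = 11*1222 + 147 = 13589.
  i=6: a_6=6, p_6 = 6*83013 + 7465 = 505543, q_6 = 6*13589 + 1222 = 82756.
  i=7: a_7=9, p_7 = 9*505543 + 83013 = 4632900, q_7 = 9*82756 + 13589 = 758393.

6/1, 55/9, 281/46, 898/147, 7465/1222, 83013/13589, 505543/82756, 4632900/758393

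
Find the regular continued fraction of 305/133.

[2; 3, 2, 2, 3, 2]

Run the Euclidean algorithm on 305 and 133; the successive quotients are the partial quotients a_0, a_1, ... (each step inverts the fractional part left over by the previous one):
  305 = 2*133 + 39, so a_0 = 2.
  133 = 3*39 + 16, so a_1 = 3.
  39 = 2*16 + 7, so a_2 = 2.
  16 = 2*7 + 2, so a_3 = 2.
  7 = 3*2 + 1, so a_4 = 3.
  2 = 2*1 + 0, so a_5 = 2.
The remainder reaches 0 after 6 divisions, so the expansion has 6 partial quotients, read off in order.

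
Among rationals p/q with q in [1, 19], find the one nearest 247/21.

200/17

Expand x = 247/21 as a continued fraction with the Euclidean algorithm:
  247 = 11*21 + 16, so a_0 = 11.
  21 = 1*16 + 5, so a_1 = 1.
  16 = 3*5 + 1, so a_2 = 3.
  5 = 5*1 + 0, so a_3 = 5.
so x = [11; 1, 3, 5].
Convergents (p_i = a_i*p_{i-1} + p_{i-2}, q_i = a_i*q_{i-1} + q_{i-2} with p_{-2}=0, p_{-1}=1, q_{-2}=1, q_{-1}=0), until the denominator exceeds 19:
  i=0: a_0=11, p_0 = 11*1 + 0 = 11, q_0 = 11*0 + 1 = 1.
  i=1: a_1=1, p_1 = 1*11 + 1 = 12, q_1 = 1*1 + 0 = 1.
  i=2: a_2=3, p_2 = 3*12 + 11 = 47, q_2 = 3*1 + 1 = 4.
  i=3: a_3=5, p_3 = 5*47 + 12 = 247, q_3 = 5*4 + 1 = 21.
q_3 = 21 > 19, so the last convergent with denominator <= 19 is p_2/q_2 = 47/4.
The closest fraction with denominator <= 19 is either p_2/q_2 or the intermediate fraction (k*p_2 + p_1)/(k*q_2 + q_1) with the largest k >= 1 whose denominator stays <= 19; these approach x as k grows, and every other convergent or intermediate fraction in range is farther away.
Largest k: floor((19 - q_1)/q_2) = floor((19 - 1)/4) = 4.
That gives (4*47 + 12)/(4*4 + 1) = 200/17.
Compare the errors: |x - 47/4| = |247*4 - 47*21|/(21*4) = 1/84, and |x - 200/17| = |247*17 - 200*21|/(21*17) = 1/357.
Cross-multiplying, 1*84 = 84 < 357 = 1*357, so 1/357 is smaller: the intermediate fraction 200/17 is closer to x than 47/4.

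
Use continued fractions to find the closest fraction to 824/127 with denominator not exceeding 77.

Expand x = 824/127 as a continued fraction with the Euclidean algorithm:
  824 = 6*127 + 62, so a_0 = 6.
  127 = 2*62 + 3, so a_1 = 2.
  62 = 20*3 + 2, so a_2 = 20.
  3 = 1*2 + 1, so a_3 = 1.
  2 = 2*1 + 0, so a_4 = 2.
so x = [6; 2, 20, 1, 2].
Convergents (p_i = a_i*p_{i-1} + p_{i-2}, q_i = a_i*q_{i-1} + q_{i-2} with p_{-2}=0, p_{-1}=1, q_{-2}=1, q_{-1}=0), until the denominator exceeds 77:
  i=0: a_0=6, p_0 = 6*1 + 0 = 6, q_0 = 6*0 + 1 = 1.
  i=1: a_1=2, p_1 = 2*6 + 1 = 13, q_1 = 2*1 + 0 = 2.
  i=2: a_2=20, p_2 = 20*13 + 6 = 266, q_2 = 20*2 + 1 = 41.
  i=3: a_3=1, p_3 = 1*266 + 13 = 279, q_3 = 1*41 + 2 = 43.
  i=4: a_4=2, p_4 = 2*279 + 266 = 824, q_4 = 2*43 + 41 = 127.
q_4 = 127 > 77, so the last convergent with denominator <= 77 is p_3/q_3 = 279/43.
The closest fraction with denominator <= 77 is either p_3/q_3 or the intermediate fraction (k*p_3 + p_2)/(k*q_3 + q_2) with the largest k >= 1 whose denominator stays <= 77; these approach x as k grows, and every other convergent or intermediate fraction in range is farther away.
Largest k: floor((77 - q_2)/q_3) = floor((77 - 41)/43) = 0.
Since k = 0, no intermediate fraction beyond p_3/q_3 has denominator <= 77, so the convergent 279/43 is the closest (its error is |824*43 - 279*127|/(127*43) = 1/5461).

279/43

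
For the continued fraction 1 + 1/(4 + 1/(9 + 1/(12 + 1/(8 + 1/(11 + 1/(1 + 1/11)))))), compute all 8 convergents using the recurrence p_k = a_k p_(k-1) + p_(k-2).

1/1, 5/4, 46/37, 557/448, 4502/3621, 50079/40279, 54581/43900, 650470/523179

Using the convergent recurrence p_i = a_i*p_{i-1} + p_{i-2}, q_i = a_i*q_{i-1} + q_{i-2} with p_{-2}=0, p_{-1}=1, q_{-2}=1, q_{-1}=0:
  i=0: a_0=1, p_0 = 1*1 + 0 = 1, q_0 = 1*0 + 1 = 1.
  i=1: a_1=4, p_1 = 4*1 + 1 = 5, q_1 = 4*1 + 0 = 4.
  i=2: a_2=9, p_2 = 9*5 + 1 = 46, q_2 = 9*4 + 1 = 37.
  i=3: a_3=12, p_3 = 12*46 + 5 = 557, q_3 = 12*37 + 4 = 448.
  i=4: a_4=8, p_4 = 8*557 + 46 = 4502, q_4 = 8*448 + 37 = 3621.
  i=5: a_5=11, p_5 = 11*4502 + 557 = 50079, q_5 = 11*3621 + 448 = 40279.
  i=6: a_6=1, p_6 = 1*50079 + 4502 = 54581, q_6 = 1*40279 + 3621 = 43900.
  i=7: a_7=11, p_7 = 11*54581 + 50079 = 650470, q_7 = 11*43900 + 40279 = 523179.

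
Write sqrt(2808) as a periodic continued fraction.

[52; (1, 104)]

Write x_i = (sqrt(2808) + m_i)/d_i with (m_0, d_0) = (0, 1). a_0 = floor(sqrt(2808)) = 52, since 52^2 = 2704 <= 2808 < 2809 = 53^2.
Iterate m_{i+1} = d_i*a_i - m_i, d_{i+1} = (2808 - m_{i+1}^2)/d_i, a_{i+1} = floor((a_0 + m_{i+1})/d_{i+1}):
  m_1 = 1*52 - 0 = 52, d_1 = (2808 - 52^2)/1 = 104/1 = 104, a_1 = floor((52 + 52)/104) = 1.
  m_2 = 104*1 - 52 = 52, d_2 = (2808 - 52^2)/104 = 104/104 = 1, a_2 = floor((52 + 52)/1) = 104.
  m_3 = 1*104 - 52 = 52, d_3 = (2808 - 52^2)/1 = 104/1 = 104: (m_3, d_3) = (m_1, d_1) = (52, 104), so from here the quotients repeat a_1, a_2; the period length is 2.
Hence the expansion of sqrt(2808) is a_0 = 52 followed by the repeating block 1, 104 (period 2).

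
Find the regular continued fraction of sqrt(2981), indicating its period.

Write x_i = (sqrt(2981) + m_i)/d_i with (m_0, d_0) = (0, 1). a_0 = floor(sqrt(2981)) = 54, since 54^2 = 2916 <= 2981 < 3025 = 55^2.
Iterate m_{i+1} = d_i*a_i - m_i, d_{i+1} = (2981 - m_{i+1}^2)/d_i, a_{i+1} = floor((a_0 + m_{i+1})/d_{i+1}):
  m_1 = 1*54 - 0 = 54, d_1 = (2981 - 54^2)/1 = 65/1 = 65, a_1 = floor((54 + 54)/65) = 1.
  m_2 = 65*1 - 54 = 11, d_2 = (2981 - 11^2)/65 = 2860/65 = 44, a_2 = floor((54 + 11)/44) = 1.
  m_3 = 44*1 - 11 = 33, d_3 = (2981 - 33^2)/44 = 1892/44 = 43, a_3 = floor((54 + 33)/43) = 2.
  m_4 = 43*2 - 33 = 53, d_4 = (2981 - 53^2)/43 = 172/43 = 4, a_4 = floor((54 + 53)/4) = 26.
  m_5 = 4*26 - 53 = 51, d_5 = (2981 - 51^2)/4 = 380/4 = 95, a_5 = floor((54 + 51)/95) = 1.
  m_6 = 95*1 - 51 = 44, d_6 = (2981 - 44^2)/95 = 1045/95 = 11, a_6 = floor((54 + 44)/11) = 8.
  m_7 = 11*8 - 44 = 44, d_7 = (2981 - 44^2)/11 = 1045/11 = 95, a_7 = floor((54 + 44)/95) = 1.
  m_8 = 95*1 - 44 = 51, d_8 = (2981 - 51^2)/95 = 380/95 = 4, a_8 = floor((54 + 51)/4) = 26.
  m_9 = 4*26 - 51 = 53, d_9 = (2981 - 53^2)/4 = 172/4 = 43, a_9 = floor((54 + 53)/43) = 2.
  m_10 = 43*2 - 53 = 33, d_10 = (2981 - 33^2)/43 = 1892/43 = 44, a_10 = floor((54 + 33)/44) = 1.
  m_11 = 44*1 - 33 = 11, d_11 = (2981 - 11^2)/44 = 2860/44 = 65, a_11 = floor((54 + 11)/65) = 1.
  m_12 = 65*1 - 11 = 54, d_12 = (2981 - 54^2)/65 = 65/65 = 1, a_12 = floor((54 + 54)/1) = 108.
  m_13 = 1*108 - 54 = 54, d_13 = (2981 - 54^2)/1 = 65/1 = 65: (m_13, d_13) = (m_1, d_1) = (54, 65), so from here the quotients repeat a_1, ..., a_12; the period length is 12.
Hence the expansion of sqrt(2981) is a_0 = 54 followed by the repeating block 1, 1, 2, 26, 1, 8, 1, 26, 2, 1, 1, 108 (period 12).

[54; (1, 1, 2, 26, 1, 8, 1, 26, 2, 1, 1, 108)]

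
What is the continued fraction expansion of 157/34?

[4; 1, 1, 1, 1, 1, 1, 2]

Run the Euclidean algorithm on 157 and 34; the successive quotients are the partial quotients a_0, a_1, ... (each step inverts the fractional part left over by the previous one):
  157 = 4*34 + 21, so a_0 = 4.
  34 = 1*21 + 13, so a_1 = 1.
  21 = 1*13 + 8, so a_2 = 1.
  13 = 1*8 + 5, so a_3 = 1.
  8 = 1*5 + 3, so a_4 = 1.
  5 = 1*3 + 2, so a_5 = 1.
  3 = 1*2 + 1, so a_6 = 1.
  2 = 2*1 + 0, so a_7 = 2.
The remainder reaches 0 after 8 divisions, so the expansion has 8 partial quotients, read off in order.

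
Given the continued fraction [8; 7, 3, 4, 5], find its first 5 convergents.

Using the convergent recurrence p_i = a_i*p_{i-1} + p_{i-2}, q_i = a_i*q_{i-1} + q_{i-2} with p_{-2}=0, p_{-1}=1, q_{-2}=1, q_{-1}=0:
  i=0: a_0=8, p_0 = 8*1 + 0 = 8, q_0 = 8*0 + 1 = 1.
  i=1: a_1=7, p_1 = 7*8 + 1 = 57, q_1 = 7*1 + 0 = 7.
  i=2: a_2=3, p_2 = 3*57 + 8 = 179, q_2 = 3*7 + 1 = 22.
  i=3: a_3=4, p_3 = 4*179 + 57 = 773, q_3 = 4*22 + 7 = 95.
  i=4: a_4=5, p_4 = 5*773 + 179 = 4044, q_4 = 5*95 + 22 = 497.

8/1, 57/7, 179/22, 773/95, 4044/497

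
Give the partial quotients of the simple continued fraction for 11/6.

[1; 1, 5]

Run the Euclidean algorithm on 11 and 6; the successive quotients are the partial quotients a_0, a_1, ... (each step inverts the fractional part left over by the previous one):
  11 = 1*6 + 5, so a_0 = 1.
  6 = 1*5 + 1, so a_1 = 1.
  5 = 5*1 + 0, so a_2 = 5.
The remainder reaches 0 after 3 divisions, so the expansion has 3 partial quotients, read off in order.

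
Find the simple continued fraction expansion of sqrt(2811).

[53; (53, 106)]

Write x_i = (sqrt(2811) + m_i)/d_i with (m_0, d_0) = (0, 1). a_0 = floor(sqrt(2811)) = 53, since 53^2 = 2809 <= 2811 < 2916 = 54^2.
Iterate m_{i+1} = d_i*a_i - m_i, d_{i+1} = (2811 - m_{i+1}^2)/d_i, a_{i+1} = floor((a_0 + m_{i+1})/d_{i+1}):
  m_1 = 1*53 - 0 = 53, d_1 = (2811 - 53^2)/1 = 2/1 = 2, a_1 = floor((53 + 53)/2) = 53.
  m_2 = 2*53 - 53 = 53, d_2 = (2811 - 53^2)/2 = 2/2 = 1, a_2 = floor((53 + 53)/1) = 106.
  m_3 = 1*106 - 53 = 53, d_3 = (2811 - 53^2)/1 = 2/1 = 2: (m_3, d_3) = (m_1, d_1) = (53, 2), so from here the quotients repeat a_1, a_2; the period length is 2.
Hence the expansion of sqrt(2811) is a_0 = 53 followed by the repeating block 53, 106 (period 2).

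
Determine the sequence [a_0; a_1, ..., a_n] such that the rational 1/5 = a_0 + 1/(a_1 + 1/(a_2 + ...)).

Run the Euclidean algorithm on 1 and 5; the successive quotients are the partial quotients a_0, a_1, ... (each step inverts the fractional part left over by the previous one):
  1 = 0*5 + 1, so a_0 = 0.
  5 = 5*1 + 0, so a_1 = 5.
The remainder reaches 0 after 2 divisions, so the expansion has 2 partial quotients, read off in order.

[0; 5]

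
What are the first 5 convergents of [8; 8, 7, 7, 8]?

8/1, 65/8, 463/57, 3306/407, 26911/3313

Using the convergent recurrence p_i = a_i*p_{i-1} + p_{i-2}, q_i = a_i*q_{i-1} + q_{i-2} with p_{-2}=0, p_{-1}=1, q_{-2}=1, q_{-1}=0:
  i=0: a_0=8, p_0 = 8*1 + 0 = 8, q_0 = 8*0 + 1 = 1.
  i=1: a_1=8, p_1 = 8*8 + 1 = 65, q_1 = 8*1 + 0 = 8.
  i=2: a_2=7, p_2 = 7*65 + 8 = 463, q_2 = 7*8 + 1 = 57.
  i=3: a_3=7, p_3 = 7*463 + 65 = 3306, q_3 = 7*57 + 8 = 407.
  i=4: a_4=8, p_4 = 8*3306 + 463 = 26911, q_4 = 8*407 + 57 = 3313.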